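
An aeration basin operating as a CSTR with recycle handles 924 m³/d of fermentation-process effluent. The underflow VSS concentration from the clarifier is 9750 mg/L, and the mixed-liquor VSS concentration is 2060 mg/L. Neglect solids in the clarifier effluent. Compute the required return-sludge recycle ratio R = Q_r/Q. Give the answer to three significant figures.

R ≈ 0.268

Solids balance on the clarifier gives (1+R)X = R·X_r, so R = X/(X_r − X) = 2060 / (9750 − 2060) = 0.2679.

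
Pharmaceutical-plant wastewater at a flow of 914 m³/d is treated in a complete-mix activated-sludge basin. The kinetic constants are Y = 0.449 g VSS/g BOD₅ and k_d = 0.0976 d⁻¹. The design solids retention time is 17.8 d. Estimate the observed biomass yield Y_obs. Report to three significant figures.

Y_obs ≈ 0.164 g VSS/g BOD₅

Y_obs = Y / (1 + k_d θ_c) = 0.449 / (1 + 0.0976 × 17.8) = 0.449 / 2.737 = 0.1640.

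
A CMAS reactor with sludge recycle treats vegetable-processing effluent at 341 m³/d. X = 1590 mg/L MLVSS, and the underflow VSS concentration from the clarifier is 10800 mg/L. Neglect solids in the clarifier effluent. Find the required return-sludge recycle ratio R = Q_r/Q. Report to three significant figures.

R ≈ 0.173

R = Q_r/Q = X/(X_r − X) = 1590 / (10800 − 1590) = 0.1726.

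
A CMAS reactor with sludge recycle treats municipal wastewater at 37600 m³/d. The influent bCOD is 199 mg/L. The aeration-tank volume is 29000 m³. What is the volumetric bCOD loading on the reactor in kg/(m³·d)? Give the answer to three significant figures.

L_v ≈ 0.258 kg bCOD/(m³·d)

Applied bCOD load per unit volume = Q·S₀/V = (37600 × 199/1000)/29000 = 0.2580 kg bCOD·m⁻³·d⁻¹.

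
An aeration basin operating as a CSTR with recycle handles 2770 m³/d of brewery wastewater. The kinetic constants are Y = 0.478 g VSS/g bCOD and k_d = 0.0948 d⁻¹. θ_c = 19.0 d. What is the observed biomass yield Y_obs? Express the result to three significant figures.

Observed yield with endogenous decay: Y_obs = Y / (1 + k_d·θ_c) = 0.478 / (1 + 0.0948 × 19.0) = 0.478 / 2.801 = 0.1706 g VSS/g bCOD.

Y_obs ≈ 0.171 g VSS/g bCOD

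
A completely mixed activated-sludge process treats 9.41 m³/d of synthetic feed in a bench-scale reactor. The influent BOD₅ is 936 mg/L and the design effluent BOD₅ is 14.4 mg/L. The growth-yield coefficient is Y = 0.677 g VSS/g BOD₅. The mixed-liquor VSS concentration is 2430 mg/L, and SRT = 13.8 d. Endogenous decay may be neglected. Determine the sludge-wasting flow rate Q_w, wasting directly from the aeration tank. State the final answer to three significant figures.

V·X = Y·Q·ΔS·θ_c gives V = 0.677 × 9.41 × (936 − 14.4) × 13.8 / 2430 = 33.34 m³.
With mixed-liquor wasting, θ_c = V/Q_w, so Q_w = V/θ_c = 33.34/13.8 = 2.416 m³/d.

Q_w ≈ 2.42 m³/d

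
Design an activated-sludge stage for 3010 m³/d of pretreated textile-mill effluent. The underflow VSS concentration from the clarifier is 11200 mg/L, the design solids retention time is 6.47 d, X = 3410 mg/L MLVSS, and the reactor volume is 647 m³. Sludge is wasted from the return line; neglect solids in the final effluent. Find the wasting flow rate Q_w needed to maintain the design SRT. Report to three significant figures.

Wasting from the return line (neglecting effluent solids): Q_w = V·X / (θ_c·X_r) = 647.0 × 3410 / (6.47 × 11200) = 30.45 m³/d.

Q_w ≈ 30.4 m³/d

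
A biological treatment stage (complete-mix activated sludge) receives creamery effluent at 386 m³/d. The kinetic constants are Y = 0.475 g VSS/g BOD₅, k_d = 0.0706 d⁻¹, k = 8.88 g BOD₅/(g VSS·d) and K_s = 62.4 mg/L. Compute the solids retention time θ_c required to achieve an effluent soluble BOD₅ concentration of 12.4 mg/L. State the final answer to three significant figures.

θ_c ≈ 1.59 d

Specific growth rate at S = 12.4 mg/L: μ = YkS/(K_s+S) = 0.475·8.88·12.4/(62.4+12.4) = 0.6992 d⁻¹.
Then 1/θ_c = μ − k_d = 0.6992 − 0.0706 = 0.6286 d⁻¹, giving θ_c = 1.591 d.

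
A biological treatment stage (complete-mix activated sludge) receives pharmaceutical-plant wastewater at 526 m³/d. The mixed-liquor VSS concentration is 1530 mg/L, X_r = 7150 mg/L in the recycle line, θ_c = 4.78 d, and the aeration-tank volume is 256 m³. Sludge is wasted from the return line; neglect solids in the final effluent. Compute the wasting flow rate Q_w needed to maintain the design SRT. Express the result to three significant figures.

Q_w ≈ 11.5 m³/d

Q_w = (V·X)/(θ_c X_r) = 256.0 × 1530 / (4.78 × 7150) = 11.46 m³/d.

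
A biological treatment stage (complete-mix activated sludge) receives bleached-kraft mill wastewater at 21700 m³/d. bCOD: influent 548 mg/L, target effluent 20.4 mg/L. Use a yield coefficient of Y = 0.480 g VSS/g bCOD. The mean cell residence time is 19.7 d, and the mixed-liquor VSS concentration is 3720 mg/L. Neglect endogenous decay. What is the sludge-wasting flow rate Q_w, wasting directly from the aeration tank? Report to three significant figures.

Q_w ≈ 1480 m³/d

With k_d = 0 the design equation reduces to V = Y Q (S₀−S) θ_c / X = 0.480 × 21700 × (548 − 20.4) × 19.7 / 3720 = 29102 m³.
For wasting at MLVSS concentration, Q_w = V/θ_c = 29102/19.7 = 1477 m³/d.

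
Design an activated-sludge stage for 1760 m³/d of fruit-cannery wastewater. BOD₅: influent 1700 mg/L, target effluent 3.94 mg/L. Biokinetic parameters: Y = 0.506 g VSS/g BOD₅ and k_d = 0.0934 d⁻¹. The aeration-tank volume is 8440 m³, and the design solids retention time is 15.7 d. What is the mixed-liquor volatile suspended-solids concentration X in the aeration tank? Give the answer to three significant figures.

Solving the biomass balance for X: X = Y Q (S₀−S) θ_c / [V (1+k_d θ_c)] = 0.506 × 1760 × (1700 − 3.94) × 15.7 / [8440 × (1 + 0.0934 × 15.7)] = 1139 mg/L.

X ≈ 1140 mg/L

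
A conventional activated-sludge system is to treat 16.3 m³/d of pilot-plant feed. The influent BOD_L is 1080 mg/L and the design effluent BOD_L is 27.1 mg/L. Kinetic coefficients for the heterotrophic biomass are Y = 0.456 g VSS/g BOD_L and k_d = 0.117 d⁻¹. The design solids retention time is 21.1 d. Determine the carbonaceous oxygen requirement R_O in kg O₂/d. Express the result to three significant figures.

R_O ≈ 14.0 kg O₂/d

Observed yield with endogenous decay: Y_obs = Y / (1 + k_d·θ_c) = 0.456 / (1 + 0.117 × 21.1) = 0.456 / 3.469 = 0.1315 g VSS/g BOD_L.
Q·(S₀ − S) = 16.3 × (1080 − 27.1) × 10⁻³ = 17.16 kg/d removed.
P_X = Y_obs·Q·(S₀ − S) = 0.1315 × 17.16 = 2.256 kg VSS/d.
R_O = Q·(S₀ − S) − 1.42·P_X = 17.16 − 1.42 × 2.256 = 13.96 kg O₂/d.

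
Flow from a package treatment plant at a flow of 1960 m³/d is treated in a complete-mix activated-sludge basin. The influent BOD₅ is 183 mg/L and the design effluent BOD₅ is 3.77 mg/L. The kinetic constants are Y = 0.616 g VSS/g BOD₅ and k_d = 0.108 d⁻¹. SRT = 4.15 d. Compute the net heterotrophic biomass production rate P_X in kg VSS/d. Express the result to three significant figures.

P_X ≈ 149 kg VSS/d

Observed yield with endogenous decay: Y_obs = Y / (1 + k_d·θ_c) = 0.616 / (1 + 0.108 × 4.15) = 0.616 / 1.448 = 0.4254 g VSS/g BOD₅.
ΔS = 183 − 3.77 = 179.2 mg/L, so the substrate removal rate is 1960 × 179.2/1000 = 351.3 kg BOD₅/d.
Biomass produced: P_X = Y_obs·Q·ΔS = 0.4254 × 351.3 ≈ 149.4 kg VSS/d.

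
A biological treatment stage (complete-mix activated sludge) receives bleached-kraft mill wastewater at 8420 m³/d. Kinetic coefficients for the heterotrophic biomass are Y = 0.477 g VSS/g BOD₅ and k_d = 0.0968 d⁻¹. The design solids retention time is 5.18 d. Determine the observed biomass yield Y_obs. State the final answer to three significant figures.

Y_obs ≈ 0.318 g VSS/g BOD₅

The observed yield is Y_obs = Y/(1 + k_d·θ_c) = 0.477 / (1 + 0.0968 × 5.18) = 0.477 / 1.501 = 0.3177 g VSS per g BOD₅ removed.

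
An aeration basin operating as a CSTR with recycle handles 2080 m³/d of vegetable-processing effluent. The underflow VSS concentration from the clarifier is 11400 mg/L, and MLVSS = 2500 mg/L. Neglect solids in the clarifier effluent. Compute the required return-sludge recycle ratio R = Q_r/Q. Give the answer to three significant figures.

R ≈ 0.281

Solids balance on the clarifier gives (1+R)X = R·X_r, so R = X/(X_r − X) = 2500 / (11400 − 2500) = 0.2809.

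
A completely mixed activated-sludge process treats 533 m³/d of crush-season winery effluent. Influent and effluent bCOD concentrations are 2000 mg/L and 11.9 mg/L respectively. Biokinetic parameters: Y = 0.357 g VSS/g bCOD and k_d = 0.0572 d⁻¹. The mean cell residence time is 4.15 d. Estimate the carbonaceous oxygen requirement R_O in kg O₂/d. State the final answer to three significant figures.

R_O ≈ 626 kg O₂/d

Y_obs = Y / (1 + k_d θ_c) = 0.357 / (1 + 0.0572 × 4.15) = 0.357 / 1.237 = 0.2885.
Q·(S₀ − S) = 533 × (2000 − 11.9) × 10⁻³ = 1060 kg/d removed.
Biomass synthesised: P_X = Y_obs × 1060 = 305.7 kg VSS/d.
R_O = Q·ΔS − 1.42 P_X = 1060 − 434.1 = 625.5 kg O₂/d.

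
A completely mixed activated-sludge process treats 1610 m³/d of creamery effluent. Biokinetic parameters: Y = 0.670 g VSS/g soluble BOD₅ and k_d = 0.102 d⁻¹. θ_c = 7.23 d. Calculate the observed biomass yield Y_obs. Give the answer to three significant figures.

Correct the yield for decay: Y_obs = Y/(1 + k_d θ_c) = 0.670 / (1 + 0.102 × 7.23) = 0.670 / 1.737 = 0.3856.

Y_obs ≈ 0.386 g VSS/g soluble BOD₅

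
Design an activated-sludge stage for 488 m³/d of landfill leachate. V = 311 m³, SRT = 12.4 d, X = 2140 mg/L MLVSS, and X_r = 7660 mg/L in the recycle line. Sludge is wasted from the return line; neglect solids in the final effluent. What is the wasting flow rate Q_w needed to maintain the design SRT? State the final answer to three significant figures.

Wasting from the return line (neglecting effluent solids): Q_w = V·X / (θ_c·X_r) = 311.0 × 2140 / (12.4 × 7660) = 7.007 m³/d.

Q_w ≈ 7.01 m³/d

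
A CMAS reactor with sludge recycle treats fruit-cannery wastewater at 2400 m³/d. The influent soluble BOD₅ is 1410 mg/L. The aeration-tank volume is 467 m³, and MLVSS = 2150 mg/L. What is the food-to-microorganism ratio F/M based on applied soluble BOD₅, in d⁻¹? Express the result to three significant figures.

F/M ≈ 3.37 d⁻¹

F/M = applied load / biomass = Q·S₀/(V·X) = 2400 × 1410 / (467.0 × 2150) = 3.370 d⁻¹.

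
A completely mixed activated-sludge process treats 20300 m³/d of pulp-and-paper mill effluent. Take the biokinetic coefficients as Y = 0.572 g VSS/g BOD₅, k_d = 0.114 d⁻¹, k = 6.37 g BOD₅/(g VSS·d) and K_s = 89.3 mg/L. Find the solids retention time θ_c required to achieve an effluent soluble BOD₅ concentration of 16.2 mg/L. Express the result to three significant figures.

θ_c ≈ 2.24 d

From 1/θ_c = Y·k·S/(K_s + S) − k_d: Y·k·S/(K_s+S) = 0.572 × 6.37 × 16.2 / (89.3 + 16.2) = 0.5595 d⁻¹.
Then 1/θ_c = μ − k_d = 0.5595 − 0.114 = 0.4455 d⁻¹, giving θ_c = 2.245 d.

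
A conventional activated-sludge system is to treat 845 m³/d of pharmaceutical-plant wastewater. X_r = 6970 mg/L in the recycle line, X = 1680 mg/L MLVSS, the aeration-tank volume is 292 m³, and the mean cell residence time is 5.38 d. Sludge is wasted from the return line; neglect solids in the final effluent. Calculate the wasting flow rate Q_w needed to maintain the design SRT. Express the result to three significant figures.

Q_w ≈ 13.1 m³/d

Wasting from the return line (neglecting effluent solids): Q_w = V·X / (θ_c·X_r) = 292.0 × 1680 / (5.38 × 6970) = 13.08 m³/d.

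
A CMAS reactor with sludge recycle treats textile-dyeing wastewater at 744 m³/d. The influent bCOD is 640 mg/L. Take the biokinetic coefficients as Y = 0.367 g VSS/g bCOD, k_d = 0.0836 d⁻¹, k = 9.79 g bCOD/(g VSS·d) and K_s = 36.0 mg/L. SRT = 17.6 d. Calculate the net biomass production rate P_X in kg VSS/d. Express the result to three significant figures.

P_X ≈ 70.5 kg VSS/d

Effluent substrate depends only on kinetics and SRT: S = K_s(1 + k_d θ_c) / [θ_c(Yk − k_d) − 1] = 36.0 × (1 + 0.0836 × 17.6) / [17.6 × (0.367 × 9.79 − 0.0836) − 1] = 88.97 / 60.76 = 1.464 mg/L.
Correct the yield for decay: Y_obs = Y/(1 + k_d θ_c) = 0.367 / (1 + 0.0836 × 17.6) = 0.367 / 2.471 = 0.1485.
Q·(S₀ − S) = 744 × (640 − 1.46) × 10⁻³ = 475.1 kg/d removed.
Biomass produced: P_X = Y_obs·Q·ΔS = 0.1485 × 475.1 ≈ 70.55 kg VSS/d.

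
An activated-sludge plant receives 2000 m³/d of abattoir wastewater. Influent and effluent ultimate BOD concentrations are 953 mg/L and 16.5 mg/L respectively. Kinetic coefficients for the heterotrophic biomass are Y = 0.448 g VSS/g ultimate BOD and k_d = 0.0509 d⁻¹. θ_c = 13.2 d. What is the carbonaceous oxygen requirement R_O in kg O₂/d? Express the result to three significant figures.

Y_obs = Y / (1 + k_d θ_c) = 0.448 / (1 + 0.0509 × 13.2) = 0.448 / 1.672 = 0.2680.
ΔS = 953 − 16.5 = 936.5 mg/L, so the substrate removal rate is 2000 × 936.5/1000 = 1873 kg ultimate BOD/d.
Net sludge production P_X = 0.2680 × 1873 = 501.9 kg VSS/d.
Carbonaceous O₂ demand = substrate oxidised − cell-mass equivalent = 1873 − 1.42 × 501.9 = 1160 kg O₂/d.

R_O ≈ 1160 kg O₂/d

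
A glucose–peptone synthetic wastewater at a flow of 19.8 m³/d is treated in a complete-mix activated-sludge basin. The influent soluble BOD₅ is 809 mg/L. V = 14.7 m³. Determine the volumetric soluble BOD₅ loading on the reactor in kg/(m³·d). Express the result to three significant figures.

L_v ≈ 1.09 kg soluble BOD₅/(m³·d)

Applied soluble BOD₅ load per unit volume = Q·S₀/V = (19.8 × 809/1000)/14.70 = 1.090 kg soluble BOD₅·m⁻³·d⁻¹.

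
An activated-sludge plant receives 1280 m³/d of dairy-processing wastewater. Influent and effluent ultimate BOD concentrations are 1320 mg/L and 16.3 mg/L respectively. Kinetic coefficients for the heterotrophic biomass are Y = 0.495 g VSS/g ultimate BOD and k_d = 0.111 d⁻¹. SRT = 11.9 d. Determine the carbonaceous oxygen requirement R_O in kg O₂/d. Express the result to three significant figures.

R_O ≈ 1160 kg O₂/d

Y_obs = Y / (1 + k_d θ_c) = 0.495 / (1 + 0.111 × 11.9) = 0.495 / 2.321 = 0.2133.
Q·(S₀ − S) = 1280 × (1320 − 16.3) × 10⁻³ = 1669 kg/d removed.
Biomass synthesised: P_X = Y_obs × 1669 = 355.9 kg VSS/d.
R_O = Q·(S₀ − S) − 1.42·P_X = 1669 − 1.42 × 355.9 = 1163 kg O₂/d.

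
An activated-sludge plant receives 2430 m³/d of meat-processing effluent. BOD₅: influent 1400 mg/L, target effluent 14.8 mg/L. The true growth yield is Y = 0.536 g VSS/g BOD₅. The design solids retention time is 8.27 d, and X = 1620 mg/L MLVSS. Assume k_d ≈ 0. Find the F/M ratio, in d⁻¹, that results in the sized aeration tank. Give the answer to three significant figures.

F/M ≈ 0.228 d⁻¹

V·X = Y·Q·ΔS·θ_c gives V = 0.536 × 2430 × (1400 − 14.8) × 8.27 / 1620 = 9210 m³.
Food-to-microorganism ratio F/M = Q S₀ / (V X) = 2430 × 1400 / (9210 × 1620) = 0.2280 d⁻¹.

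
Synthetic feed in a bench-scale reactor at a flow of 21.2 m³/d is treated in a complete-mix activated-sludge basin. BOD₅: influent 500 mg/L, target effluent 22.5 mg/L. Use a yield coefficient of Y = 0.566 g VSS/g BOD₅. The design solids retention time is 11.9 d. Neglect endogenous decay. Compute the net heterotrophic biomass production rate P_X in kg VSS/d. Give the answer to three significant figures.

P_X ≈ 5.73 kg VSS/d

With endogenous decay neglected, the observed yield equals the true yield: Y_obs = Y = 0.566 g VSS/g BOD₅.
Substrate removed = Q·(S₀ − S) = 21.2 m³/d × (500 − 22.5) g/m³ = 1.01×10^4 g/d = 10.12 kg/d.
Net biomass production P_X = Y_obs × Q·(S₀ − S) = 0.5660 × 10.12 = 5.730 kg VSS/d.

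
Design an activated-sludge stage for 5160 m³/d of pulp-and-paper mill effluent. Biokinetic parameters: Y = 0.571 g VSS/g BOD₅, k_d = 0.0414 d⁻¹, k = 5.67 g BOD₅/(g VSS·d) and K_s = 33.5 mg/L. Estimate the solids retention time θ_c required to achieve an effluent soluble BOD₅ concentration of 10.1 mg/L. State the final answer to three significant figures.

θ_c ≈ 1.41 d

From 1/θ_c = Y·k·S/(K_s + S) − k_d: Y·k·S/(K_s+S) = 0.571 × 5.67 × 10.1 / (33.5 + 10.1) = 0.7500 d⁻¹.
1/θ_c = 0.7500 − 0.0414 = 0.7086 d⁻¹, so θ_c = 1.411 d.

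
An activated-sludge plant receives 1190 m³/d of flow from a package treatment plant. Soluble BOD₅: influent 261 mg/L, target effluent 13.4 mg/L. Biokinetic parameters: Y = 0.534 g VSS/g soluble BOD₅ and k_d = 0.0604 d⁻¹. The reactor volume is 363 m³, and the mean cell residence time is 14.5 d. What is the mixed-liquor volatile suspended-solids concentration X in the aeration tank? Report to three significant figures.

X = Y·Q·ΔS·θ_c / [V·(1 + k_d θ_c)] = 0.534 × 1190 × (261 − 13.4) × 14.5 / [363 × (1 + 0.0604 × 14.5)] = 3351 mg/L.

X ≈ 3350 mg/L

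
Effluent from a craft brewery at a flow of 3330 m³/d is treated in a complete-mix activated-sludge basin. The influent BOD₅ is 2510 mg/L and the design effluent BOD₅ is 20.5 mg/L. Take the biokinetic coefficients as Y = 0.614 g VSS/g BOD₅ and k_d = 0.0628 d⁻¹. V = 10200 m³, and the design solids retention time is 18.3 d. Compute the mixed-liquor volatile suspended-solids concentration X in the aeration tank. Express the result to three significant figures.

X ≈ 4250 mg/L

From V·X·(1 + k_d·θ_c) = Y·Q·(S₀ − S)·θ_c: X = 0.614 × 3330 × (2510 − 20.5) × 18.3 / [10200 × (1 + 0.0628 × 18.3)] = 4249 mg/L.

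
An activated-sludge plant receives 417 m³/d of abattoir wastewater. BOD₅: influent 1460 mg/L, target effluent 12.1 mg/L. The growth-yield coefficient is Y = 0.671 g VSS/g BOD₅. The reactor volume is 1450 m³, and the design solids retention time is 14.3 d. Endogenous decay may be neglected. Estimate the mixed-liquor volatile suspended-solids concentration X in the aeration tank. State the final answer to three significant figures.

From V·X = Y·Q·(S₀ − S)·θ_c (decay neglected): X = 0.671 × 417 × (1460 − 12.1) × 14.3 / 1450 = 3995 mg/L.

X ≈ 4000 mg/L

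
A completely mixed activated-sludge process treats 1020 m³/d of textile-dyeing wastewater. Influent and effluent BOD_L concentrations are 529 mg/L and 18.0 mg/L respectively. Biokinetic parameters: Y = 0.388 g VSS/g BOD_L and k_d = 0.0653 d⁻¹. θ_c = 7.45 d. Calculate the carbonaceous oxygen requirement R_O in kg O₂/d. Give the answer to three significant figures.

The observed yield is Y_obs = Y/(1 + k_d·θ_c) = 0.388 / (1 + 0.0653 × 7.45) = 0.388 / 1.486 = 0.2610 g VSS per g BOD_L removed.
Mass of BOD_L removed per day: Q(S₀ − S) = 1020 × 511.0 g/m³ = 521.2 kg/d.
Net sludge production P_X = 0.2610 × 521.2 = 136.0 kg VSS/d.
R_O = Q·ΔS − 1.42 P_X = 521.2 − 193.2 = 328.0 kg O₂/d.

R_O ≈ 328 kg O₂/d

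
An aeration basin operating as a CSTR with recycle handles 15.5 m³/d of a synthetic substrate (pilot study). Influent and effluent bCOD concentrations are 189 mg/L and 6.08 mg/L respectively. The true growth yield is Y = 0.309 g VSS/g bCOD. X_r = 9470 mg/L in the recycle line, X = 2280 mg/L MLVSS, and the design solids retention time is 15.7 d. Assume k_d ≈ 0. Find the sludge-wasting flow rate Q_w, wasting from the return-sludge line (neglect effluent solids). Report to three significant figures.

V·X = Y·Q·ΔS·θ_c gives V = 0.309 × 15.5 × (189 − 6.08) × 15.7 / 2280 = 6.033 m³.
θ_c = V·X/(Q_w·X_r) when wasting from the recycle, so Q_w = V·X/(θ_c·X_r) = 6.033 × 2280 / (15.7 × 9470) = 0.09251 m³/d.

Q_w ≈ 0.0925 m³/d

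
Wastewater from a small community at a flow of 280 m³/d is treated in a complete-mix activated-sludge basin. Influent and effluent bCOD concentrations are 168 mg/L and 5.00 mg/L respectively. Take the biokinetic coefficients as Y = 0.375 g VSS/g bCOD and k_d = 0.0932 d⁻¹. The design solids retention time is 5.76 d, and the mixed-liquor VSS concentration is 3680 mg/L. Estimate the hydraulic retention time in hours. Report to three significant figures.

τ ≈ 1.49 h

From the SRT design equation V = Y Q (S₀−S) θ_c / [X (1 + k_d θ_c)] = 0.375 × 280 × (168 − 5.00) × 5.76 / [3680 × (1 + 0.0932 × 5.76)] = 9.86×10^4 / 5656 = 17.43 m³.
Hydraulic retention time τ = V/Q = 17.43 / 280 = 0.06225 d = 1.494 h.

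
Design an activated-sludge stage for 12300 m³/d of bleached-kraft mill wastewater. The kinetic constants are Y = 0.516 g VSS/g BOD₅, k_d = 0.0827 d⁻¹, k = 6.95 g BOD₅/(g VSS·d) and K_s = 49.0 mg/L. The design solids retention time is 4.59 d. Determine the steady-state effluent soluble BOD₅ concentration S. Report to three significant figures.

From the Monod/SRT balance for a CMAS, S = K_s·(1+k_d θ_c)/[θ_c·(Y k − k_d) − 1] = 49.0 × (1 + 0.0827 × 4.59) / [4.59 × (0.516 × 6.95 − 0.0827) − 1] = 67.60 / 15.08 = 4.482 mg/L.

S ≈ 4.48 mg/L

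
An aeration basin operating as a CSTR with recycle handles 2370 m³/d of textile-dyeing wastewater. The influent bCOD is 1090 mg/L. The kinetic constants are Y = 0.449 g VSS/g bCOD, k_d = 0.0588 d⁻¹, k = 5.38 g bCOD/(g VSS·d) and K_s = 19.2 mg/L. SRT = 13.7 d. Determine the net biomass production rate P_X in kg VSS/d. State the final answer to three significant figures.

P_X ≈ 642 kg VSS/d

For a completely mixed reactor with recycle the Lawrence–McCarty relation gives S = K_s·(1 + k_d·θ_c) / [θ_c·(Y·k − k_d) − 1] = 19.2 × (1 + 0.0588 × 13.7) / [13.7 × (0.449 × 5.38 − 0.0588) − 1] = 34.67 / 31.29 = 1.108 mg/L.
Observed yield with endogenous decay: Y_obs = Y / (1 + k_d·θ_c) = 0.449 / (1 + 0.0588 × 13.7) = 0.449 / 1.806 = 0.2487 g VSS/g bCOD.
Q·(S₀ − S) = 2370 × (1090 − 1.11) × 10⁻³ = 2581 kg/d removed.
P_X = Y_obs · Q(S₀ − S) = 0.2487 × 2581 = 641.8 kg VSS/d.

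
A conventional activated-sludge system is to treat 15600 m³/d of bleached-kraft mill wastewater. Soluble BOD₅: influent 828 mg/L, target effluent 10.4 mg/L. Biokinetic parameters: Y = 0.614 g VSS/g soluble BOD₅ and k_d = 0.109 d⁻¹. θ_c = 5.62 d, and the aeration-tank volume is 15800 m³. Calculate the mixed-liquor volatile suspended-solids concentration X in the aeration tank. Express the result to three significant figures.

Solving the biomass balance for X: X = Y Q (S₀−S) θ_c / [V (1+k_d θ_c)] = 0.614 × 15600 × (828 − 10.4) × 5.62 / [15800 × (1 + 0.109 × 5.62)] = 1727 mg/L.

X ≈ 1730 mg/L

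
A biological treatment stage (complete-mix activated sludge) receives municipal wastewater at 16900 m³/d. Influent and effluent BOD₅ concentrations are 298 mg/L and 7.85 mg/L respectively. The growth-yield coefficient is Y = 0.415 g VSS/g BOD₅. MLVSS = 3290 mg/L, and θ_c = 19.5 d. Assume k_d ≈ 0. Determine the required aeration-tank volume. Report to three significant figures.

With k_d = 0 the design equation reduces to V = Y Q (S₀−S) θ_c / X = 0.415 × 16900 × (298 − 7.85) × 19.5 / 3290 = 12061 m³.

V ≈ 12100 m³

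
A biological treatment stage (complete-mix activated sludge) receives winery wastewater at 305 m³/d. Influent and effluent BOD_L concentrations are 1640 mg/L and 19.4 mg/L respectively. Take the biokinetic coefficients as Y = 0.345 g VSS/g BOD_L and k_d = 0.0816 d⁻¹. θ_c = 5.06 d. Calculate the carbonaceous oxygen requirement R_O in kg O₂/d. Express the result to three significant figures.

R_O ≈ 323 kg O₂/d

Observed yield with endogenous decay: Y_obs = Y / (1 + k_d·θ_c) = 0.345 / (1 + 0.0816 × 5.06) = 0.345 / 1.413 = 0.2442 g VSS/g BOD_L.
Substrate removed = Q·(S₀ − S) = 305 m³/d × (1640 − 19.4) g/m³ = 4.94×10^5 g/d = 494.3 kg/d.
P_X = Y_obs·Q·(S₀ − S) = 0.2442 × 494.3 = 120.7 kg VSS/d.
R_O = Q·(S₀ − S) − 1.42·P_X = 494.3 − 1.42 × 120.7 = 322.9 kg O₂/d.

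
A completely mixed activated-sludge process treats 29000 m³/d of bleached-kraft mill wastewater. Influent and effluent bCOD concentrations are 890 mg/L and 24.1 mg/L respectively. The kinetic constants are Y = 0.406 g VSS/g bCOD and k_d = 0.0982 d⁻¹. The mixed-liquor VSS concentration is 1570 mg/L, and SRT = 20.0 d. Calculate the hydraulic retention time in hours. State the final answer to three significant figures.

τ ≈ 36.3 h

Steady-state biomass mass balance: V·X·(1 + k_d·θ_c) = Y·Q·(S₀ − S)·θ_c, so V = 0.406 × 29000 × (890 − 24.1) × 20.0 / [1570 × (1 + 0.0982 × 20.0)] = 2.04×10^8 / 4653 = 43817 m³.
Hydraulic retention time τ = V/Q = 43817 / 29000 = 1.511 d = 36.26 h.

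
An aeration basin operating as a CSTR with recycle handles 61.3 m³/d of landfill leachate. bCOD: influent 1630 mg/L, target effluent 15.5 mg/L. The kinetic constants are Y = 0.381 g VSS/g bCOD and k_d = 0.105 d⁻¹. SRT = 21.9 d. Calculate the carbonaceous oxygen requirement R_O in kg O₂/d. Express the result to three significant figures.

Correct the yield for decay: Y_obs = Y/(1 + k_d θ_c) = 0.381 / (1 + 0.105 × 21.9) = 0.381 / 3.299 = 0.1155.
ΔS = 1630 − 15.5 = 1614 mg/L, so the substrate removal rate is 61.3 × 1614/1000 = 98.97 kg bCOD/d.
Net sludge production P_X = 0.1155 × 98.97 = 11.43 kg VSS/d.
R_O = Q·ΔS − 1.42 P_X = 98.97 − 16.23 = 82.74 kg O₂/d.

R_O ≈ 82.7 kg O₂/d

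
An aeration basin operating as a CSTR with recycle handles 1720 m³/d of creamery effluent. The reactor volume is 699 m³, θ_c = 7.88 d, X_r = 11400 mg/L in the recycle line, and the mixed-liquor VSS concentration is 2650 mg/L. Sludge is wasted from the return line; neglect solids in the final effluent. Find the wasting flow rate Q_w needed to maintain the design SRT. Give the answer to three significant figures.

θ_c = V·X/(Q_w·X_r) when wasting from the recycle, so Q_w = V·X/(θ_c·X_r) = 699.0 × 2650 / (7.88 × 11400) = 20.62 m³/d.

Q_w ≈ 20.6 m³/d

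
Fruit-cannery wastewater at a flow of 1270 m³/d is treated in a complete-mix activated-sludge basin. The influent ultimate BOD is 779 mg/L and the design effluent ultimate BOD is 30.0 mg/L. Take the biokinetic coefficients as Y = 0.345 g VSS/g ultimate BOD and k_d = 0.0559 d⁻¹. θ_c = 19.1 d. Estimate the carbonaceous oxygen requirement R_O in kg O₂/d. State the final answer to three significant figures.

Observed yield with endogenous decay: Y_obs = Y / (1 + k_d·θ_c) = 0.345 / (1 + 0.0559 × 19.1) = 0.345 / 2.068 = 0.1669 g VSS/g ultimate BOD.
Substrate removed = Q·(S₀ − S) = 1270 m³/d × (779 − 30.0) g/m³ = 9.51×10^5 g/d = 951.2 kg/d.
P_X = Y_obs·Q·(S₀ − S) = 0.1669 × 951.2 = 158.7 kg VSS/d.
R_O = Q·ΔS − 1.42 P_X = 951.2 − 225.4 = 725.9 kg O₂/d.

R_O ≈ 726 kg O₂/d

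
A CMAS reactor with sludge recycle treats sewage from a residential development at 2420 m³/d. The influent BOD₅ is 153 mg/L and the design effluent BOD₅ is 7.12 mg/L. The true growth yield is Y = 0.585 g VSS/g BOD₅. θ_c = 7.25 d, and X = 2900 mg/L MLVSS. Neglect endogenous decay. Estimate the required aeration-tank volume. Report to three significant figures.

V·X = Y·Q·ΔS·θ_c gives V = 0.585 × 2420 × (153 − 7.12) × 7.25 / 2900 = 516.3 m³.

V ≈ 516 m³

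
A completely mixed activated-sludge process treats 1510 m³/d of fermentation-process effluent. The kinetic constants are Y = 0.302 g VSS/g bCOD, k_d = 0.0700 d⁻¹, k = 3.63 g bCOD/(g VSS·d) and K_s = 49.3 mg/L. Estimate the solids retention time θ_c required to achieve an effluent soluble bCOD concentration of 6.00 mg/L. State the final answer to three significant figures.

From 1/θ_c = Y·k·S/(K_s + S) − k_d: Y·k·S/(K_s+S) = 0.302 × 3.63 × 6.00 / (49.3 + 6.00) = 0.1189 d⁻¹.
θ_c = 1/(μ − k_d) = 1/(0.1189 − 0.0700) = 1/0.04894 = 20.43 d.

θ_c ≈ 20.4 d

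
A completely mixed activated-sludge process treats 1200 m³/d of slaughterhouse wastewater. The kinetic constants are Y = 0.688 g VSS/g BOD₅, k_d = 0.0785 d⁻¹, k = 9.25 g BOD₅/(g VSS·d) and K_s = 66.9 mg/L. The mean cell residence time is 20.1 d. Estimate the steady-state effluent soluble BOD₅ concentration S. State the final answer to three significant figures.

S ≈ 1.38 mg/L

From the Monod/SRT balance for a CMAS, S = K_s·(1+k_d θ_c)/[θ_c·(Y k − k_d) − 1] = 66.9 × (1 + 0.0785 × 20.1) / [20.1 × (0.688 × 9.25 − 0.0785) − 1] = 172.5 / 125.3 = 1.376 mg/L.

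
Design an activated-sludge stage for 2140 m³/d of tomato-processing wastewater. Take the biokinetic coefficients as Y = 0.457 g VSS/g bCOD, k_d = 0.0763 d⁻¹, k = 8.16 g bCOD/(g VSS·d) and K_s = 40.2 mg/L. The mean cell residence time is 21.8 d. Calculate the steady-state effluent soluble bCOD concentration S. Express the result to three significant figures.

From the Monod/SRT balance for a CMAS, S = K_s·(1+k_d θ_c)/[θ_c·(Y k − k_d) − 1] = 40.2 × (1 + 0.0763 × 21.8) / [21.8 × (0.457 × 8.16 − 0.0763) − 1] = 107.1 / 78.63 = 1.362 mg/L.

S ≈ 1.36 mg/L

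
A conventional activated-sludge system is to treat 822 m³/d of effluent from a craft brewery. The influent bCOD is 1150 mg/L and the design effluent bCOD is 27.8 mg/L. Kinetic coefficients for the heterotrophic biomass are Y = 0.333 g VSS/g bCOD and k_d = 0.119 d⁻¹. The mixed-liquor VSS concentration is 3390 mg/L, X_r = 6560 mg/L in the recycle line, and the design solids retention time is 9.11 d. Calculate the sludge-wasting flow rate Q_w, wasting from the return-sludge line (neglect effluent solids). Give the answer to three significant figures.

Steady-state biomass mass balance: V·X·(1 + k_d·θ_c) = Y·Q·(S₀ − S)·θ_c, so V = 0.333 × 822 × (1150 − 27.8) × 9.11 / [3390 × (1 + 0.119 × 9.11)] = 2.8×10^6 / 7065 = 396.1 m³.
θ_c = V·X/(Q_w·X_r) when wasting from the recycle, so Q_w = V·X/(θ_c·X_r) = 396.1 × 3390 / (9.11 × 6560) = 22.47 m³/d.

Q_w ≈ 22.5 m³/d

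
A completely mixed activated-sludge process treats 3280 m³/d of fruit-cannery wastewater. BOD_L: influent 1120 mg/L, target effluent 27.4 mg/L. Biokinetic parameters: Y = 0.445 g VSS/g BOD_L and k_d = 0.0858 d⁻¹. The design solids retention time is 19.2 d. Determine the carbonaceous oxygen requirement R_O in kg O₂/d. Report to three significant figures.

Observed yield with endogenous decay: Y_obs = Y / (1 + k_d·θ_c) = 0.445 / (1 + 0.0858 × 19.2) = 0.445 / 2.647 = 0.1681 g VSS/g BOD_L.
Q·(S₀ − S) = 3280 × (1120 − 27.4) × 10⁻³ = 3584 kg/d removed.
Net sludge production P_X = 0.1681 × 3584 = 602.4 kg VSS/d.
R_O = Q·ΔS − 1.42 P_X = 3584 − 855.4 = 2728 kg O₂/d.

R_O ≈ 2730 kg O₂/d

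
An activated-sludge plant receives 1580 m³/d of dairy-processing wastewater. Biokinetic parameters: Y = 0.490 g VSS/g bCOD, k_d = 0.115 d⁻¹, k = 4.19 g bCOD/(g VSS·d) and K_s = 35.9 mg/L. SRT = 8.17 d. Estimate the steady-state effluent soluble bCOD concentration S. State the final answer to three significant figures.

S ≈ 4.69 mg/L

Effluent substrate depends only on kinetics and SRT: S = K_s(1 + k_d θ_c) / [θ_c(Yk − k_d) − 1] = 35.9 × (1 + 0.115 × 8.17) / [8.17 × (0.490 × 4.19 − 0.115) − 1] = 69.63 / 14.83 = 4.694 mg/L.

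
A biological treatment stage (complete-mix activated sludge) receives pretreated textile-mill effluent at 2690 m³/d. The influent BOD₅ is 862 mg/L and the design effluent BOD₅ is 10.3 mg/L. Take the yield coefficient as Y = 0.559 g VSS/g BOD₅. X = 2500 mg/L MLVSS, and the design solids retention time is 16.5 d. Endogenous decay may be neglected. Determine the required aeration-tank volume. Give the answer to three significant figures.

V ≈ 8450 m³

Biomass mass balance (decay neglected): V·X = Y·Q·(S₀ − S)·θ_c, so V = 0.559 × 2690 × (862 − 10.3) × 16.5 / 2500 = 8453 m³.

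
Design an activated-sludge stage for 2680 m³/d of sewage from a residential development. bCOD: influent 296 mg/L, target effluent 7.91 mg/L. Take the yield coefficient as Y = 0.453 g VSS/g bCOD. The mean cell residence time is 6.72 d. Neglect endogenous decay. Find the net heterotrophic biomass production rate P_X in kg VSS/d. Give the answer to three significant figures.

P_X ≈ 350 kg VSS/d

With endogenous decay neglected, the observed yield equals the true yield: Y_obs = Y = 0.453 g VSS/g bCOD.
Q·(S₀ − S) = 2680 × (296 − 7.91) × 10⁻³ = 772.1 kg/d removed.
P_X = Y_obs · Q(S₀ − S) = 0.4530 × 772.1 = 349.8 kg VSS/d.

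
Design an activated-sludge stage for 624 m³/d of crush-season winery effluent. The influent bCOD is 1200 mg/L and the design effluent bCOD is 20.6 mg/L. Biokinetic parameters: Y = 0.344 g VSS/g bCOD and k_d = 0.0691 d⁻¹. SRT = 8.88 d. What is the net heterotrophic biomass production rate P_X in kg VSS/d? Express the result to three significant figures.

Y_obs = Y / (1 + k_d θ_c) = 0.344 / (1 + 0.0691 × 8.88) = 0.344 / 1.614 = 0.2132.
Mass of bCOD removed per day: Q(S₀ − S) = 624 × 1179 g/m³ = 735.9 kg/d.
P_X = Y_obs · Q(S₀ − S) = 0.2132 × 735.9 = 156.9 kg VSS/d.

P_X ≈ 157 kg VSS/d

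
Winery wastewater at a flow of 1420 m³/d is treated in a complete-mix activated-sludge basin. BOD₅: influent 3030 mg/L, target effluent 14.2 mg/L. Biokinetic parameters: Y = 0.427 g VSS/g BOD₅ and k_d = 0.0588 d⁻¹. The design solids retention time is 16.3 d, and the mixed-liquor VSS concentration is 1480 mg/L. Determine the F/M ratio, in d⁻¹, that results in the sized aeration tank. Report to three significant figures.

From the SRT design equation V = Y Q (S₀−S) θ_c / [X (1 + k_d θ_c)] = 0.427 × 1420 × (3030 − 14.2) × 16.3 / [1480 × (1 + 0.0588 × 16.3)] = 2.98×10^7 / 2898 = 10283 m³.
F/M = applied load / biomass = Q·S₀/(V·X) = 1420 × 3030 / (10283 × 1480) = 0.2827 d⁻¹.

F/M ≈ 0.283 d⁻¹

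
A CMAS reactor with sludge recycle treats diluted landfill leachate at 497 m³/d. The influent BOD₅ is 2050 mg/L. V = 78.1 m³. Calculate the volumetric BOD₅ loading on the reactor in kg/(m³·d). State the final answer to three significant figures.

L_v = Q S₀ / V = 497 × 2050 × 10⁻³ / 78.10 = 13.05 kg/(m³·d).

L_v ≈ 13.0 kg BOD₅/(m³·d)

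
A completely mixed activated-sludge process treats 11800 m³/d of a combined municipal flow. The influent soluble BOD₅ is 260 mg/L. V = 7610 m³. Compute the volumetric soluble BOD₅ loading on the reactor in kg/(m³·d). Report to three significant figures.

L_v ≈ 0.403 kg soluble BOD₅/(m³·d)

Applied soluble BOD₅ load per unit volume = Q·S₀/V = (11800 × 260/1000)/7610 = 0.4032 kg soluble BOD₅·m⁻³·d⁻¹.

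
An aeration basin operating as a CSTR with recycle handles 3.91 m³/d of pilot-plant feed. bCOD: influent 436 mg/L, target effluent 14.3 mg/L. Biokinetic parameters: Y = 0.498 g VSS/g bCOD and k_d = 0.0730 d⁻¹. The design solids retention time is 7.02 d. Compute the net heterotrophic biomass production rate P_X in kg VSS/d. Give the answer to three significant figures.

P_X ≈ 0.543 kg VSS/d

The observed yield is Y_obs = Y/(1 + k_d·θ_c) = 0.498 / (1 + 0.0730 × 7.02) = 0.498 / 1.512 = 0.3293 g VSS per g bCOD removed.
ΔS = 436 − 14.3 = 421.7 mg/L, so the substrate removal rate is 3.91 × 421.7/1000 = 1.649 kg bCOD/d.
Biomass produced: P_X = Y_obs·Q·ΔS = 0.3293 × 1.649 ≈ 0.5429 kg VSS/d.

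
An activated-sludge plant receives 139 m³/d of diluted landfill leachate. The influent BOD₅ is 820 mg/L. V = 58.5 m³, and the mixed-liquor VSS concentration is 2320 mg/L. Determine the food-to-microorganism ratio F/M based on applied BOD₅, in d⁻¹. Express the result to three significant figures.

F/M ≈ 0.840 d⁻¹

F/M = applied load / biomass = Q·S₀/(V·X) = 139 × 820 / (58.50 × 2320) = 0.8398 d⁻¹.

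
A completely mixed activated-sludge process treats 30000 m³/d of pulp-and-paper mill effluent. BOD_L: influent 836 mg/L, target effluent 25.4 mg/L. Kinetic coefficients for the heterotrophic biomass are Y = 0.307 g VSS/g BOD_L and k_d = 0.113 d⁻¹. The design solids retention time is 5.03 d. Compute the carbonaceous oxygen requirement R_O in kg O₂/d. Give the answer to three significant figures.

R_O ≈ 17600 kg O₂/d

The observed yield is Y_obs = Y/(1 + k_d·θ_c) = 0.307 / (1 + 0.113 × 5.03) = 0.307 / 1.568 = 0.1957 g VSS per g BOD_L removed.
Substrate removed = Q·(S₀ − S) = 30000 m³/d × (836 − 25.4) g/m³ = 2.43×10^7 g/d = 24318 kg/d.
Net sludge production P_X = 0.1957 × 24318 = 4760 kg VSS/d.
R_O = Q·ΔS − 1.42 P_X = 24318 − 6759 = 17559 kg O₂/d.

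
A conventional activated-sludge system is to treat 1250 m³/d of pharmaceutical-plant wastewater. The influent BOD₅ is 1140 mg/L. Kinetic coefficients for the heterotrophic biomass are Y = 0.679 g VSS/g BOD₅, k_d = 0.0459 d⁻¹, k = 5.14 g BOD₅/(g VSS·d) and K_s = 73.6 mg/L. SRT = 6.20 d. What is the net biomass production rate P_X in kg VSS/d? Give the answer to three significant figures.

P_X ≈ 750 kg VSS/d

From the Monod/SRT balance for a CMAS, S = K_s·(1+k_d θ_c)/[θ_c·(Y k − k_d) − 1] = 73.6 × (1 + 0.0459 × 6.20) / [6.20 × (0.679 × 5.14 − 0.0459) − 1] = 94.55 / 20.35 = 4.645 mg/L.
The observed yield is Y_obs = Y/(1 + k_d·θ_c) = 0.679 / (1 + 0.0459 × 6.20) = 0.679 / 1.285 = 0.5286 g VSS per g BOD₅ removed.
ΔS = 1140 − 4.65 = 1135 mg/L, so the substrate removal rate is 1250 × 1135/1000 = 1419 kg BOD₅/d.
Net biomass production P_X = Y_obs × Q·(S₀ − S) = 0.5286 × 1419 = 750.2 kg VSS/d.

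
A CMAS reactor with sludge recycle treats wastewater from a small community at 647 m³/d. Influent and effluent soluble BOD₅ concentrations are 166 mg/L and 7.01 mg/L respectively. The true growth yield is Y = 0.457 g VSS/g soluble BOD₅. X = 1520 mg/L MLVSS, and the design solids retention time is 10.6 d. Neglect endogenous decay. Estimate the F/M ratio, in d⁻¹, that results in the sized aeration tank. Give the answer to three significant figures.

F/M ≈ 0.216 d⁻¹

V·X = Y·Q·ΔS·θ_c gives V = 0.457 × 647 × (166 − 7.01) × 10.6 / 1520 = 327.8 m³.
Food-to-microorganism ratio F/M = Q S₀ / (V X) = 647 × 166 / (327.8 × 1520) = 0.2155 d⁻¹.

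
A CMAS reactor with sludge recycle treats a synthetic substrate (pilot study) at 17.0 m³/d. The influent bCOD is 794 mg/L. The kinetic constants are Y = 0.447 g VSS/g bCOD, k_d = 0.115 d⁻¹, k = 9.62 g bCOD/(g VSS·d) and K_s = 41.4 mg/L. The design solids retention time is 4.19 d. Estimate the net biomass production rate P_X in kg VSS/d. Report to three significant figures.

Effluent substrate depends only on kinetics and SRT: S = K_s(1 + k_d θ_c) / [θ_c(Yk − k_d) − 1] = 41.4 × (1 + 0.115 × 4.19) / [4.19 × (0.447 × 9.62 − 0.115) − 1] = 61.35 / 16.54 = 3.710 mg/L.
Observed yield with endogenous decay: Y_obs = Y / (1 + k_d·θ_c) = 0.447 / (1 + 0.115 × 4.19) = 0.447 / 1.482 = 0.3016 g VSS/g bCOD.
Mass of bCOD removed per day: Q(S₀ − S) = 17.0 × 790.3 g/m³ = 13.43 kg/d.
So the net sludge growth is P_X = 0.3016 × 13.43 = 4.053 kg VSS/d.

P_X ≈ 4.05 kg VSS/d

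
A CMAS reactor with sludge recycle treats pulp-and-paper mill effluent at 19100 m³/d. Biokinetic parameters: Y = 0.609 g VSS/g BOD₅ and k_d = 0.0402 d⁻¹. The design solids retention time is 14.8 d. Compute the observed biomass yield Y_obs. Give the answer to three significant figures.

Observed yield with endogenous decay: Y_obs = Y / (1 + k_d·θ_c) = 0.609 / (1 + 0.0402 × 14.8) = 0.609 / 1.595 = 0.3818 g VSS/g BOD₅.

Y_obs ≈ 0.382 g VSS/g BOD₅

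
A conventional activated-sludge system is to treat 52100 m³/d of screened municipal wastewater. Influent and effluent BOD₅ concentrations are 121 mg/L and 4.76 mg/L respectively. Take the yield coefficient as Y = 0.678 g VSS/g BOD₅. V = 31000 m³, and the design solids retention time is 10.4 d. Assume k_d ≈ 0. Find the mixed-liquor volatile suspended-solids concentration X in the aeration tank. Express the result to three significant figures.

X = Y·Q·ΔS·θ_c / V = 0.678 × 52100 × (121 − 4.76) × 10.4 / 31000 = 1378 mg/L.

X ≈ 1380 mg/L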